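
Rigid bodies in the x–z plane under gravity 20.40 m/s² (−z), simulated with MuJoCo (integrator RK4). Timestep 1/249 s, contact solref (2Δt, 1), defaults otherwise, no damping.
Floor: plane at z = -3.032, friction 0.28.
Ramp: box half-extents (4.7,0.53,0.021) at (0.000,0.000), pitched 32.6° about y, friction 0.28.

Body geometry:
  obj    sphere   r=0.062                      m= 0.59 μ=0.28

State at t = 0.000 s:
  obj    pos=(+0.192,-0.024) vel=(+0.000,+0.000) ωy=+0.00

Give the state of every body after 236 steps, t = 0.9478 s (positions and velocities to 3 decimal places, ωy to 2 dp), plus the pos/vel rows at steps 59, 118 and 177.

State at t = 0.9478 s:
  obj    pos=(+3.163,-1.924) vel=(+6.269,-4.009) ωy=+119.99

Key-timestep trajectory:
   step    t(s)  obj.x    obj.z    obj.vx   obj.vz 
     59  0.2369   +0.378  -0.143  +1.568  -1.002
    118  0.4739   +0.935  -0.499  +3.135  -2.005
    177  0.7108   +1.863  -1.093  +4.702  -3.007


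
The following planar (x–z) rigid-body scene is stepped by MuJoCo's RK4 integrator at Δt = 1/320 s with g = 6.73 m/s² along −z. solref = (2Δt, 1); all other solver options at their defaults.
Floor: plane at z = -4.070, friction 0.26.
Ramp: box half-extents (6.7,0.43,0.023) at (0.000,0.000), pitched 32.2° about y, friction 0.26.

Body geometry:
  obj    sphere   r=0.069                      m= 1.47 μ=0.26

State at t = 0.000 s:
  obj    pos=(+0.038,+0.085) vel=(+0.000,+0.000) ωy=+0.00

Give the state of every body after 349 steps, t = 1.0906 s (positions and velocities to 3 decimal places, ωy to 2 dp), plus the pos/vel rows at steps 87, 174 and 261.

State at t = 1.0906 s:
  obj    pos=(+1.327,-0.727) vel=(+2.364,-1.489) ωy=+40.48

Key-timestep trajectory:
   step    t(s)  obj.x    obj.z    obj.vx   obj.vz 
     87  0.2719   +0.118  +0.034  +0.589  -0.371
    174  0.5438   +0.358  -0.117  +1.179  -0.742
    261  0.8156   +0.759  -0.369  +1.768  -1.113


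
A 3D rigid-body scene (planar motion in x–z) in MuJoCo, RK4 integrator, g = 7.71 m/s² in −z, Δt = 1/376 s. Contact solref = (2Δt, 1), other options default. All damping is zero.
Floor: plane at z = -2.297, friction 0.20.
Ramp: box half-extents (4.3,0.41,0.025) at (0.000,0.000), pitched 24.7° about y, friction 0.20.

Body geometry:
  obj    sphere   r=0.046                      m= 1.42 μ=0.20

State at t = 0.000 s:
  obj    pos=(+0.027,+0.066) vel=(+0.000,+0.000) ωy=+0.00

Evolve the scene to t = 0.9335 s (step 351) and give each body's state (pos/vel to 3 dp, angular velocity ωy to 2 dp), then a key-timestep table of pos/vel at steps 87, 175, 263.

State at t = 0.9335 s:
  obj    pos=(+0.938,-0.353) vel=(+1.952,-0.898) ωy=+46.69

Key-timestep trajectory:
   step    t(s)  obj.x    obj.z    obj.vx   obj.vz 
     87  0.2314   +0.083  +0.040  +0.484  -0.223
    175  0.4654   +0.253  -0.038  +0.973  -0.448
    263  0.6995   +0.538  -0.170  +1.462  -0.673


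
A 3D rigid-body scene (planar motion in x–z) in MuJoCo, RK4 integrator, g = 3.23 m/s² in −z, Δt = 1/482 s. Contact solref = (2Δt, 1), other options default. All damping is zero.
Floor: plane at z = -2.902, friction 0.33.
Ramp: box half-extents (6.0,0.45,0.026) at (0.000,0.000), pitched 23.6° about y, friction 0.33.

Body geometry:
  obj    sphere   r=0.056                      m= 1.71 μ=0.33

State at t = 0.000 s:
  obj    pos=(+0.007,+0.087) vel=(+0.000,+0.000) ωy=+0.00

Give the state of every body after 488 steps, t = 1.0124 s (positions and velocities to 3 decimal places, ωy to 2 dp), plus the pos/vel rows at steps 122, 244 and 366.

State at t = 1.0124 s:
  obj    pos=(+0.441,-0.103) vel=(+0.857,-0.374) ωy=+16.70

Key-timestep trajectory:
   step    t(s)  obj.x    obj.z    obj.vx   obj.vz 
    122  0.2531   +0.034  +0.075  +0.214  -0.094
    244  0.5062   +0.115  +0.039  +0.428  -0.187
    366  0.7593   +0.251  -0.020  +0.643  -0.281


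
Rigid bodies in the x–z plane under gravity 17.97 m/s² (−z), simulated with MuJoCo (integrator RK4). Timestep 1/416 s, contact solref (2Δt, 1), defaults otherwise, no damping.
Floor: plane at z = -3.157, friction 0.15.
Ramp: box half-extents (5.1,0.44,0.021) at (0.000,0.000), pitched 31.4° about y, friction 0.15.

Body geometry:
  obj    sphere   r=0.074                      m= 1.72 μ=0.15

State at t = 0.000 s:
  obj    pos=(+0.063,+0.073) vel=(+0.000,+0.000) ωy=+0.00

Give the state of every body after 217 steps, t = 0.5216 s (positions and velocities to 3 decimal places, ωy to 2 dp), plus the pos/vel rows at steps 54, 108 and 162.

State at t = 0.5216 s:
  obj    pos=(+0.883,-0.428) vel=(+3.147,-1.913) ωy=+40.57

Key-timestep trajectory:
   step    t(s)  obj.x    obj.z    obj.vx   obj.vz 
     54  0.1298   +0.114  +0.042  +0.780  -0.483
    108  0.2596   +0.266  -0.051  +1.568  -0.949
    162  0.3894   +0.520  -0.206  +2.340  -1.451


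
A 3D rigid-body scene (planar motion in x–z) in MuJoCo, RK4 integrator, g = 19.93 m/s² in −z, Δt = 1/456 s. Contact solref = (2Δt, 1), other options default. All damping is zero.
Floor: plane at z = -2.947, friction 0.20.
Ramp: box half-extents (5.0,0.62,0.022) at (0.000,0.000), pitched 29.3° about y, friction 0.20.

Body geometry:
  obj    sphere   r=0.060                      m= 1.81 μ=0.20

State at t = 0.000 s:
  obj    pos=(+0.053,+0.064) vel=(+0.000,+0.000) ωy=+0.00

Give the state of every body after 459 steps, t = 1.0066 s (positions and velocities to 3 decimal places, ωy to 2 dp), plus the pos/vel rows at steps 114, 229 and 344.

State at t = 1.0066 s:
  obj    pos=(+3.131,-1.663) vel=(+6.116,-3.432) ωy=+116.86

Key-timestep trajectory:
   step    t(s)  obj.x    obj.z    obj.vx   obj.vz 
    114  0.2500   +0.243  -0.042  +1.519  -0.852
    229  0.5022   +0.819  -0.366  +3.051  -1.712
    344  0.7544   +1.782  -0.906  +4.583  -2.572


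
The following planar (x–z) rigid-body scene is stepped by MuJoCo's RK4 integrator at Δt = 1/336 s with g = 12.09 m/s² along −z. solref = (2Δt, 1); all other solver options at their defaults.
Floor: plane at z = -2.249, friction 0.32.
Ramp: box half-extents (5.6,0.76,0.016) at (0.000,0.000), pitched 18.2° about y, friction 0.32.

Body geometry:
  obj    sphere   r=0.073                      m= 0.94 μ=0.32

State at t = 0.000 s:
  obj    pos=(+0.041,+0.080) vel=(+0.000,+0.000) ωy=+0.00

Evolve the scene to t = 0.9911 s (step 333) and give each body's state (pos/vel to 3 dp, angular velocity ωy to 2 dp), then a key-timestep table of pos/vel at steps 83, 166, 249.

State at t = 0.9911 s:
  obj    pos=(+1.300,-0.334) vel=(+2.539,-0.835) ωy=+36.61

Key-timestep trajectory:
   step    t(s)  obj.x    obj.z    obj.vx   obj.vz 
     83  0.2470   +0.119  +0.054  +0.633  -0.208
    166  0.4940   +0.354  -0.023  +1.266  -0.416
    249  0.7411   +0.745  -0.151  +1.899  -0.624


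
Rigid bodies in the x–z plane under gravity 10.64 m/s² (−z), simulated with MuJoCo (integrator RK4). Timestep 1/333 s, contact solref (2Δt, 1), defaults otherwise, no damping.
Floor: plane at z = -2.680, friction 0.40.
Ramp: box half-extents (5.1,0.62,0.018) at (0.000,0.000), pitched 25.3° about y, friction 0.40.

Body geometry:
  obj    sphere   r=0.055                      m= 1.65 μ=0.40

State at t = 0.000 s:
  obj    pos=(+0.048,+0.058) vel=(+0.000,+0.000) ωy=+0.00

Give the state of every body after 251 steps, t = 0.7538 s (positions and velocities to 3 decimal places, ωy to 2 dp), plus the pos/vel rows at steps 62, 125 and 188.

State at t = 0.7538 s:
  obj    pos=(+0.882,-0.336) vel=(+2.213,-1.046) ωy=+44.51

Key-timestep trajectory:
   step    t(s)  obj.x    obj.z    obj.vx   obj.vz 
     62  0.1862   +0.099  +0.034  +0.547  -0.258
    125  0.3754   +0.255  -0.040  +1.102  -0.521
    188  0.5646   +0.516  -0.163  +1.658  -0.784


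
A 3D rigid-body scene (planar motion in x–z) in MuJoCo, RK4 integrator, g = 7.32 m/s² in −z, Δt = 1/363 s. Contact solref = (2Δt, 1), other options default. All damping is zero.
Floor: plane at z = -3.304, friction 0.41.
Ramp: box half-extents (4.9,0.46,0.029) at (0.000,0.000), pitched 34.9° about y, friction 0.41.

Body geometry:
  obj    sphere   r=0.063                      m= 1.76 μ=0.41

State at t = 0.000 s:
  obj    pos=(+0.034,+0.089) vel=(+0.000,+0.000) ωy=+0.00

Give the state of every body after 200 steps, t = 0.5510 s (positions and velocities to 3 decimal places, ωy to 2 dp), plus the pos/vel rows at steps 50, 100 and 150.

State at t = 0.5510 s:
  obj    pos=(+0.406,-0.171) vel=(+1.352,-0.943) ωy=+26.16

Key-timestep trajectory:
   step    t(s)  obj.x    obj.z    obj.vx   obj.vz 
     50  0.1377   +0.057  +0.072  +0.338  -0.236
    100  0.2755   +0.127  +0.024  +0.676  -0.472
    150  0.4132   +0.243  -0.058  +1.014  -0.707


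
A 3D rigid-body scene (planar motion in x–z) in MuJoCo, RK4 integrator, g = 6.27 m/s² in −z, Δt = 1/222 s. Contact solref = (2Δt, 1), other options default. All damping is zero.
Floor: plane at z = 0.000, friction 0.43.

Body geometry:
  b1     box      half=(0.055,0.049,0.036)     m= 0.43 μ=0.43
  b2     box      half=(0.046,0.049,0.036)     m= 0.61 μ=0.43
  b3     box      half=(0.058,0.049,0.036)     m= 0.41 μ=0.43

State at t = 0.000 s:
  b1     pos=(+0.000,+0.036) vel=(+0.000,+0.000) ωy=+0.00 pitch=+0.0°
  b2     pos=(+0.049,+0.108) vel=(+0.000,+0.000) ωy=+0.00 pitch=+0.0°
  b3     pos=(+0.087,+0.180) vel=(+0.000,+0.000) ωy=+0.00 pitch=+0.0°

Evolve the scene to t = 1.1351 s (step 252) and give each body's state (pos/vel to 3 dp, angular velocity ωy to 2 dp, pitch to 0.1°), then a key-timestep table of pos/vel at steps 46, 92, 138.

State at t = 1.1351 s:
  b1     pos=(+0.000,+0.036) vel=(+0.000,+0.000) ωy=+0.00 pitch=+0.0°
  b2     pos=(+0.103,+0.046) vel=(+0.000,+0.000) ωy=+0.00 pitch=+90.0°
  b3     pos=(+0.308,+0.036) vel=(+0.000,+0.000) ωy=+0.00 pitch=+180.0°

Key-timestep trajectory:
   step    t(s)  b1.x    b1.z    b1.vx   b1.vz   b2.x    b2.z    b2.vx   b2.vz   b3.x    b3.z    b3.vx   b3.vz 
     46  0.2072   +0.000  +0.036  +0.000  +0.000   +0.057  +0.108  +0.088  -0.006   +0.109  +0.171  +0.242  -0.136
     92  0.4144   +0.000  +0.036  +0.000  +0.001   +0.094  +0.076  +0.245  -0.561   +0.184  +0.064  +0.499  -0.286
    138  0.6216   +0.000  +0.036  +0.000  +0.000   +0.103  +0.046  +0.000  +0.000   +0.261  +0.066  +0.327  -0.086


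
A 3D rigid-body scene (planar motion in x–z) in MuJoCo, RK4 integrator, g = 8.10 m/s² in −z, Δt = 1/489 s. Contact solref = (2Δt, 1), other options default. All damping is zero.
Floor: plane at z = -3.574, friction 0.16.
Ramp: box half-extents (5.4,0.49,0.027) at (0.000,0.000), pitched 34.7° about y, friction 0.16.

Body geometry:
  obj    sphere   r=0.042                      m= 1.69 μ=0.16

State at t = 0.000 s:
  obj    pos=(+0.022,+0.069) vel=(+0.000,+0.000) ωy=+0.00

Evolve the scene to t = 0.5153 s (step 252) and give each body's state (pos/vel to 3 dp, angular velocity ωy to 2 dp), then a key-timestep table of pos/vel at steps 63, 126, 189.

State at t = 0.5153 s:
  obj    pos=(+0.409,-0.199) vel=(+1.501,-1.042) ωy=+32.66

Key-timestep trajectory:
   step    t(s)  obj.x    obj.z    obj.vx   obj.vz 
     63  0.1288   +0.046  +0.052  +0.376  -0.259
    126  0.2577   +0.119  +0.002  +0.755  -0.512
    189  0.3865   +0.240  -0.082  +1.126  -0.781


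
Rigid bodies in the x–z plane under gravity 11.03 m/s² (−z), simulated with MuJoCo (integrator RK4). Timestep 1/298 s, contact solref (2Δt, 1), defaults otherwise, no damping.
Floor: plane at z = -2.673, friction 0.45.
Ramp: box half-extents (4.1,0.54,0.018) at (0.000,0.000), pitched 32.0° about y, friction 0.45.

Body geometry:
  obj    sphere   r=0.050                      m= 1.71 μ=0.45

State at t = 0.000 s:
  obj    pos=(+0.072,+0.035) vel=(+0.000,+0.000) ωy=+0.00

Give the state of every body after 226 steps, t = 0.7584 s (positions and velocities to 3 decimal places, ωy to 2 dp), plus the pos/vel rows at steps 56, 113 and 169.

State at t = 0.7584 s:
  obj    pos=(+1.090,-0.601) vel=(+2.685,-1.678) ωy=+63.32

Key-timestep trajectory:
   step    t(s)  obj.x    obj.z    obj.vx   obj.vz 
     56  0.1879   +0.135  -0.004  +0.665  -0.416
    113  0.3792   +0.327  -0.124  +1.343  -0.839
    169  0.5671   +0.642  -0.321  +2.008  -1.255


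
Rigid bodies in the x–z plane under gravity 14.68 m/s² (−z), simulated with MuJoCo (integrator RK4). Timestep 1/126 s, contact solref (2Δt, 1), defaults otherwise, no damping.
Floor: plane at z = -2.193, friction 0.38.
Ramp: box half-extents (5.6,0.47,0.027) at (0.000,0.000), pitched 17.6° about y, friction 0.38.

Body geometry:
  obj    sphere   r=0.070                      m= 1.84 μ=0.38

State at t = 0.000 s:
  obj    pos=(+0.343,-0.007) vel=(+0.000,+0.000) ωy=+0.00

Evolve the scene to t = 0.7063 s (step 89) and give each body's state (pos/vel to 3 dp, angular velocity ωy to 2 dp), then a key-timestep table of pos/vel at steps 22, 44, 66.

State at t = 0.7063 s:
  obj    pos=(+1.097,-0.246) vel=(+2.135,-0.677) ωy=+31.98

Key-timestep trajectory:
   step    t(s)  obj.x    obj.z    obj.vx   obj.vz 
     22  0.1746   +0.389  -0.022  +0.528  -0.167
     44  0.3492   +0.527  -0.066  +1.055  -0.335
     66  0.5238   +0.758  -0.139  +1.583  -0.502


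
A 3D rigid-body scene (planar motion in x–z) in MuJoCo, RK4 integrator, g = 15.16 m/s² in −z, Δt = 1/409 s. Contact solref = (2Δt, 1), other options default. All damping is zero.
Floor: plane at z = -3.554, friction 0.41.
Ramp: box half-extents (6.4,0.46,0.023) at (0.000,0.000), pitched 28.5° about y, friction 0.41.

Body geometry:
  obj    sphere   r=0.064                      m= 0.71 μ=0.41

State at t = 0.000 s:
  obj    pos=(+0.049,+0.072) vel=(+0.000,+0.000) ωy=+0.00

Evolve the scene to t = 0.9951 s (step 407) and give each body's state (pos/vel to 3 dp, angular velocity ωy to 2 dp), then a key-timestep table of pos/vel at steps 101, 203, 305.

State at t = 0.9951 s:
  obj    pos=(+2.297,-1.148) vel=(+4.519,-2.453) ωy=+80.33

Key-timestep trajectory:
   step    t(s)  obj.x    obj.z    obj.vx   obj.vz 
    101  0.2469   +0.188  -0.003  +1.121  -0.609
    203  0.4963   +0.609  -0.231  +2.254  -1.224
    305  0.7457   +1.312  -0.613  +3.386  -1.839


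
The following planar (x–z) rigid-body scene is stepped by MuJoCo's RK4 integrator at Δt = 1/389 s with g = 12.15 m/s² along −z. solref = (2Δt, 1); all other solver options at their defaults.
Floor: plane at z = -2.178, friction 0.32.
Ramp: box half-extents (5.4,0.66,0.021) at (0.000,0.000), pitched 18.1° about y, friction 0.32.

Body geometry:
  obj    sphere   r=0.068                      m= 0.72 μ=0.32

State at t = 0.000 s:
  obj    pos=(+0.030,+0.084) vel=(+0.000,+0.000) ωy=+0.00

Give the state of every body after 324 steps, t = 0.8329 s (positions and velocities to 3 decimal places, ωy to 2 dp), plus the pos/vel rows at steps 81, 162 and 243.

State at t = 0.8329 s:
  obj    pos=(+0.919,-0.207) vel=(+2.135,-0.698) ωy=+33.02

Key-timestep trajectory:
   step    t(s)  obj.x    obj.z    obj.vx   obj.vz 
     81  0.2082   +0.086  +0.066  +0.534  -0.174
    162  0.4165   +0.252  +0.011  +1.067  -0.349
    243  0.6247   +0.530  -0.080  +1.601  -0.523


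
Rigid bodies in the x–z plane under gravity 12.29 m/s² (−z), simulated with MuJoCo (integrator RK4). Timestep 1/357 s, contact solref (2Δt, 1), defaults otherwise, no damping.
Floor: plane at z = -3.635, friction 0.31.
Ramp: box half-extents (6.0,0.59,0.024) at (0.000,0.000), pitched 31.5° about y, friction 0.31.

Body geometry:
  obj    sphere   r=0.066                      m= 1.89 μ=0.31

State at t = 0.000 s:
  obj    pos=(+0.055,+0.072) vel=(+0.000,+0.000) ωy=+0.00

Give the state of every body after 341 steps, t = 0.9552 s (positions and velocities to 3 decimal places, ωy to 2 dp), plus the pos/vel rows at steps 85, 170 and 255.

State at t = 0.9552 s:
  obj    pos=(+1.839,-1.022) vel=(+3.736,-2.289) ωy=+66.37

Key-timestep trajectory:
   step    t(s)  obj.x    obj.z    obj.vx   obj.vz 
     85  0.2381   +0.166  +0.004  +0.931  -0.571
    170  0.4762   +0.498  -0.200  +1.862  -1.141
    255  0.7143   +1.053  -0.540  +2.794  -1.712


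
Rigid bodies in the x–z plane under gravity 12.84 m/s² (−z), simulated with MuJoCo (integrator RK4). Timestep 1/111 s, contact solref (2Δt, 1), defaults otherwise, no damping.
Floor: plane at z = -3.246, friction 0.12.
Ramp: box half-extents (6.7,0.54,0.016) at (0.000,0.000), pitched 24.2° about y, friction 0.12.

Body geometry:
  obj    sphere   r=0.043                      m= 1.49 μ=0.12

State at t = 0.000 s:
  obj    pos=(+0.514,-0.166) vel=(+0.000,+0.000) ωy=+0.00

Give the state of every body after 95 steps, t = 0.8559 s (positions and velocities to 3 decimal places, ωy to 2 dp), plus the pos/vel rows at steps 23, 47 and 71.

State at t = 0.8559 s:
  obj    pos=(+1.803,-0.746) vel=(+3.004,-1.379) ωy=+69.57

Key-timestep trajectory:
   step    t(s)  obj.x    obj.z    obj.vx   obj.vz 
     23  0.2072   +0.589  -0.200  +0.733  -0.317
     47  0.4234   +0.829  -0.308  +1.496  -0.651
     71  0.6396   +1.234  -0.490  +2.243  -1.037


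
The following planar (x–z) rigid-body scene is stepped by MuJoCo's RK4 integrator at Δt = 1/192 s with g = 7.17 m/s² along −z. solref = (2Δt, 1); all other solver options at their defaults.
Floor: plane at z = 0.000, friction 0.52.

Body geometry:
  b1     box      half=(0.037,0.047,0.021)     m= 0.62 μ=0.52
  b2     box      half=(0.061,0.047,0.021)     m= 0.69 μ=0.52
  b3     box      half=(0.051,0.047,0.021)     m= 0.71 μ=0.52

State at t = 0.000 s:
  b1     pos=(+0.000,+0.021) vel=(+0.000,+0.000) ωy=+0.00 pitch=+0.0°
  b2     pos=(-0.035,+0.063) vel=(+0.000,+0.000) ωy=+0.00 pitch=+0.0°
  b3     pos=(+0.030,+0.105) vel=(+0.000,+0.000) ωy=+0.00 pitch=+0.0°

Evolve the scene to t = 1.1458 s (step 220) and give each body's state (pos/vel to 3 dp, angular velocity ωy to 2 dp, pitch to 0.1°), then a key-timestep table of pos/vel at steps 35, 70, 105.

State at t = 1.1458 s:
  b1     pos=(-0.001,+0.021) vel=(+0.000,+0.000) ωy=+0.00 pitch=+0.0°
  b2     pos=(-0.035,+0.063) vel=(+0.000,+0.000) ωy=+0.00 pitch=+0.0°
  b3     pos=(+0.059,+0.051) vel=(+0.000,+0.000) ωy=+0.00 pitch=+90.0°

Key-timestep trajectory:
   step    t(s)  b1.x    b1.z    b1.vx   b1.vz   b2.x    b2.z    b2.vx   b2.vz   b3.x    b3.z    b3.vx   b3.vz 
     35  0.1823   +0.000  +0.021  +0.000  +0.000   -0.035  +0.063  +0.000  +0.000   +0.038  +0.101  +0.105  -0.070
     70  0.3646   +0.000  +0.021  +0.000  +0.001   -0.035  +0.063  +0.000  +0.003   +0.063  +0.052  +0.022  +0.059
    105  0.5469   -0.001  +0.021  +0.000  +0.000   -0.035  +0.063  +0.000  +0.000   +0.059  +0.051  +0.044  +0.016


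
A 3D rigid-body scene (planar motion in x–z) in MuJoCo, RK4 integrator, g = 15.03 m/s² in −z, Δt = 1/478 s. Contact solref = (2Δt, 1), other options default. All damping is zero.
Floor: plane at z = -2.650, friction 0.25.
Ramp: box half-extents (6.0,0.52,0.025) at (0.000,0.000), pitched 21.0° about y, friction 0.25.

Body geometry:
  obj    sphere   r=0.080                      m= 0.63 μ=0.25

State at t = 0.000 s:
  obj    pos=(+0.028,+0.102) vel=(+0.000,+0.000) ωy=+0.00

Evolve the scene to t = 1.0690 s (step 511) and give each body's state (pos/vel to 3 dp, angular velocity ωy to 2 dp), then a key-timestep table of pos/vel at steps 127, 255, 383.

State at t = 1.0690 s:
  obj    pos=(+2.080,-0.686) vel=(+3.840,-1.474) ωy=+51.41

Key-timestep trajectory:
   step    t(s)  obj.x    obj.z    obj.vx   obj.vz 
    127  0.2657   +0.155  +0.053  +0.954  -0.366
    255  0.5335   +0.539  -0.094  +1.916  -0.736
    383  0.8013   +1.181  -0.341  +2.878  -1.105


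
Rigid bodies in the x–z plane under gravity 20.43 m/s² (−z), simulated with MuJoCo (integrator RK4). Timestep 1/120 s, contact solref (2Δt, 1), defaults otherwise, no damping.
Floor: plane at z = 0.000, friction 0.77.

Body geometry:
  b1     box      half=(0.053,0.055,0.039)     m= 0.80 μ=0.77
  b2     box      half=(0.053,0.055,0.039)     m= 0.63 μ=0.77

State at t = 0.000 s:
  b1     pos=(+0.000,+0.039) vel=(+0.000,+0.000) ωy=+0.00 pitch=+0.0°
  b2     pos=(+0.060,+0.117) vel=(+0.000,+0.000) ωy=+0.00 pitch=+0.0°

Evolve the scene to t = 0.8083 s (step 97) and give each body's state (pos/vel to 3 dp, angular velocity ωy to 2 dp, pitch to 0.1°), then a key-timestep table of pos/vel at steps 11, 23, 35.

State at t = 0.8083 s:
  b1     pos=(+0.000,+0.039) vel=(+0.000,+0.000) ωy=+0.00 pitch=+0.0°
  b2     pos=(+0.110,+0.053) vel=(+0.000,+0.000) ωy=+0.00 pitch=+90.0°

Key-timestep trajectory:
   step    t(s)  b1.x    b1.z    b1.vx   b1.vz   b2.x    b2.z    b2.vx   b2.vz 
     11  0.0917   +0.000  +0.039  -0.001  +0.002   +0.069  +0.114  +0.221  -0.087
     23  0.1917   +0.000  +0.039  +0.000  +0.000   +0.103  +0.058  +0.470  -1.204
     35  0.2917   +0.000  +0.039  +0.000  +0.000   +0.109  +0.052  -0.029  +0.016


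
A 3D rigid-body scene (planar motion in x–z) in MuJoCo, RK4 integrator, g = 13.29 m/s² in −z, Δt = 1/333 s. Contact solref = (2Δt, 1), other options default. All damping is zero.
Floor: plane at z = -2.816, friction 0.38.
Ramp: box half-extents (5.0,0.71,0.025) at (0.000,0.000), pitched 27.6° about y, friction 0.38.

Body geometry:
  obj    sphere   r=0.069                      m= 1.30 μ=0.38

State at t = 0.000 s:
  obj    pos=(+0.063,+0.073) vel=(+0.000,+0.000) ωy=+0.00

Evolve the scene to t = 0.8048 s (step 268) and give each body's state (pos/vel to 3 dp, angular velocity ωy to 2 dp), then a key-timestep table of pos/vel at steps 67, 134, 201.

State at t = 0.8048 s:
  obj    pos=(+1.325,-0.587) vel=(+3.137,-1.640) ωy=+51.29

Key-timestep trajectory:
   step    t(s)  obj.x    obj.z    obj.vx   obj.vz 
     67  0.2012   +0.142  +0.032  +0.784  -0.410
    134  0.4024   +0.379  -0.092  +1.568  -0.820
    201  0.6036   +0.773  -0.298  +2.353  -1.230


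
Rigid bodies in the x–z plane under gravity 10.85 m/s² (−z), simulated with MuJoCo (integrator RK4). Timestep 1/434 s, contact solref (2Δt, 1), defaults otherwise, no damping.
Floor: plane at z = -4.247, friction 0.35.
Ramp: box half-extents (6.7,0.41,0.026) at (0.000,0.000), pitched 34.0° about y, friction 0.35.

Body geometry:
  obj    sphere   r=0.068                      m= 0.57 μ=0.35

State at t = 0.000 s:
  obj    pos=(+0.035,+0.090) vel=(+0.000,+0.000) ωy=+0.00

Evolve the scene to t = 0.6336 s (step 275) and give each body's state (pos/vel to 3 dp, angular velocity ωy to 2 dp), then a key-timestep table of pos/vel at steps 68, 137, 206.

State at t = 0.6336 s:
  obj    pos=(+0.756,-0.397) vel=(+2.277,-1.536) ωy=+40.38

Key-timestep trajectory:
   step    t(s)  obj.x    obj.z    obj.vx   obj.vz 
     68  0.1567   +0.079  +0.060  +0.563  -0.380
    137  0.3157   +0.214  -0.031  +1.134  -0.765
    206  0.4747   +0.440  -0.183  +1.705  -1.150


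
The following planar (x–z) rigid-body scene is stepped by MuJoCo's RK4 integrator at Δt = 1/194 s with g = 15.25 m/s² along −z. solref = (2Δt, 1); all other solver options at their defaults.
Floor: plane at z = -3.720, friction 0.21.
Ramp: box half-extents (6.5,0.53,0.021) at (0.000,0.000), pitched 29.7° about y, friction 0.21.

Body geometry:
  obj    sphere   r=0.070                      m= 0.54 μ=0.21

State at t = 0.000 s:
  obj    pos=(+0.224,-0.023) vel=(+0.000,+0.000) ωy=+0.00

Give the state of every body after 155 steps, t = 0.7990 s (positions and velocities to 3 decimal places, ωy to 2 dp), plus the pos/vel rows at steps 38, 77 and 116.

State at t = 0.7990 s:
  obj    pos=(+1.721,-0.877) vel=(+3.746,-2.137) ωy=+61.58

Key-timestep trajectory:
   step    t(s)  obj.x    obj.z    obj.vx   obj.vz 
     38  0.1959   +0.314  -0.074  +0.919  -0.524
     77  0.3969   +0.593  -0.234  +1.861  -1.062
    116  0.5979   +1.062  -0.501  +2.804  -1.599


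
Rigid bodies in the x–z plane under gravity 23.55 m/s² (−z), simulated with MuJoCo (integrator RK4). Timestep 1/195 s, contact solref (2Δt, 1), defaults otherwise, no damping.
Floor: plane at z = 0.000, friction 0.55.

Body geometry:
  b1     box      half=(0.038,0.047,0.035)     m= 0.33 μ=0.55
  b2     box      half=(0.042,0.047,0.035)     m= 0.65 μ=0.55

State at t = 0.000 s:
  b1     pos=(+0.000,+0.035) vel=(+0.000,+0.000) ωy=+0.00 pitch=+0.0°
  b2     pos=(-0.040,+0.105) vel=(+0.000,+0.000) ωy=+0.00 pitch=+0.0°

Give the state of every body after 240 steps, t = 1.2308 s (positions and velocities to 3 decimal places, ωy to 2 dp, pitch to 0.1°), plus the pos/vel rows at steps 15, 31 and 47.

State at t = 1.2308 s:
  b1     pos=(+0.000,+0.035) vel=(+0.000,+0.000) ωy=+0.00 pitch=+0.0°
  b2     pos=(-0.085,+0.042) vel=(+0.000,+0.000) ωy=+0.00 pitch=-90.0°

Key-timestep trajectory:
   step    t(s)  b1.x    b1.z    b1.vx   b1.vz   b2.x    b2.z    b2.vx   b2.vz 
     15  0.0769   +0.000  +0.035  +0.001  +0.000   -0.043  +0.105  -0.079  -0.009
     31  0.1590   +0.000  +0.035  +0.001  +0.000   -0.058  +0.099  -0.331  -0.258
     47  0.2410   +0.000  +0.035  +0.000  +0.000   -0.086  +0.037  +0.022  +0.137


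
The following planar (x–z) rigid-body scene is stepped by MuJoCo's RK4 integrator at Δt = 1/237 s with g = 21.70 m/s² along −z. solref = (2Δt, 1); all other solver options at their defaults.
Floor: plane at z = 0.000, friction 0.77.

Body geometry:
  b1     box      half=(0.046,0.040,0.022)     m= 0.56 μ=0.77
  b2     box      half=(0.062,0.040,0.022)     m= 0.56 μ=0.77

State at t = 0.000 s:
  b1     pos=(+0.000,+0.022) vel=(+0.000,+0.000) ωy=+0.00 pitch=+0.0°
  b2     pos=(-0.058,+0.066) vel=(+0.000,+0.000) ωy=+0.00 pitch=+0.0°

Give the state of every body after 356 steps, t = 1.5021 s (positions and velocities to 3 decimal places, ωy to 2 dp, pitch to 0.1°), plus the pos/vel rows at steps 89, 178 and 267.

State at t = 1.5021 s:
  b1     pos=(+0.001,+0.022) vel=(+0.001,+0.000) ωy=+0.00 pitch=+0.0°
  b2     pos=(-0.068,+0.054) vel=(-0.001,-0.001) ωy=+0.02 pitch=-35.9°

Key-timestep trajectory:
   step    t(s)  b1.x    b1.z    b1.vx   b1.vz   b2.x    b2.z    b2.vx   b2.vz 
     89  0.3755   +0.000  +0.022  +0.001  +0.000   -0.068  +0.055  +0.000  -0.001
    178  0.7511   +0.001  +0.022  +0.001  +0.000   -0.068  +0.055  -0.001  -0.001
    267  1.1266   +0.001  +0.022  +0.001  +0.000   -0.068  +0.054  -0.001  -0.001


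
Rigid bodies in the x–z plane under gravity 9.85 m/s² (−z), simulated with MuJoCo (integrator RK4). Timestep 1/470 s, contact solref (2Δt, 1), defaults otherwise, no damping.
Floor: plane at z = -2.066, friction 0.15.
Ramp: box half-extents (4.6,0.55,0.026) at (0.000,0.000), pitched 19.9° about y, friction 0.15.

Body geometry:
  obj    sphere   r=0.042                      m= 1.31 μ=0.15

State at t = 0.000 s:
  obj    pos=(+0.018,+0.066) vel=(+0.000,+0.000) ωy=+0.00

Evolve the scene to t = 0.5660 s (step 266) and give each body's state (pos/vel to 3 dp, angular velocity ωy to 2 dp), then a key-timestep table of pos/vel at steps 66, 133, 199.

State at t = 0.5660 s:
  obj    pos=(+0.379,-0.065) vel=(+1.275,-0.461) ωy=+32.26

Key-timestep trajectory:
   step    t(s)  obj.x    obj.z    obj.vx   obj.vz 
     66  0.1404   +0.040  +0.058  +0.316  -0.114
    133  0.2830   +0.108  +0.033  +0.637  -0.231
    199  0.4234   +0.220  -0.007  +0.954  -0.345


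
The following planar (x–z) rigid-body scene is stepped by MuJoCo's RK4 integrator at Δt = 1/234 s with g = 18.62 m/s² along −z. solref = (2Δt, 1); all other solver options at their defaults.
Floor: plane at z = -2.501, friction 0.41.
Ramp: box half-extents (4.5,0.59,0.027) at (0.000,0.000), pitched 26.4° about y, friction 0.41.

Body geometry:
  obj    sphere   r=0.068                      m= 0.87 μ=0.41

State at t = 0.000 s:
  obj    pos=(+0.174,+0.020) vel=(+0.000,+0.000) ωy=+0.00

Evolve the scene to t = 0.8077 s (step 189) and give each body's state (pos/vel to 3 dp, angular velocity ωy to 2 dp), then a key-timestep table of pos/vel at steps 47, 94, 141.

State at t = 0.8077 s:
  obj    pos=(+1.902,-0.838) vel=(+4.278,-2.124) ωy=+70.23

Key-timestep trajectory:
   step    t(s)  obj.x    obj.z    obj.vx   obj.vz 
     47  0.2009   +0.281  -0.033  +1.064  -0.528
     94  0.4017   +0.601  -0.192  +2.128  -1.056
    141  0.6026   +1.136  -0.458  +3.192  -1.584


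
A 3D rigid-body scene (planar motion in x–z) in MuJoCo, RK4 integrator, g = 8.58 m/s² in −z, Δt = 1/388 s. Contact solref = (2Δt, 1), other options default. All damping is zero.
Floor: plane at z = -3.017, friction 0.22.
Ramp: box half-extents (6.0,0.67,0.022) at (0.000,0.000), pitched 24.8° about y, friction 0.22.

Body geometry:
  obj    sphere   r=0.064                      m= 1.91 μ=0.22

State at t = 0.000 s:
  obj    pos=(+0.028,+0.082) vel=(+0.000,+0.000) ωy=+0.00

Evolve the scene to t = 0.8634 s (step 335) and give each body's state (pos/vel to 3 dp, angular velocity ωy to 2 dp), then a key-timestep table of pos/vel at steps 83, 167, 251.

State at t = 0.8634 s:
  obj    pos=(+0.898,-0.320) vel=(+2.015,-0.931) ωy=+34.68

Key-timestep trajectory:
   step    t(s)  obj.x    obj.z    obj.vx   obj.vz 
     83  0.2139   +0.081  +0.057  +0.499  -0.231
    167  0.4304   +0.244  -0.018  +1.004  -0.464
    251  0.6469   +0.516  -0.144  +1.510  -0.698


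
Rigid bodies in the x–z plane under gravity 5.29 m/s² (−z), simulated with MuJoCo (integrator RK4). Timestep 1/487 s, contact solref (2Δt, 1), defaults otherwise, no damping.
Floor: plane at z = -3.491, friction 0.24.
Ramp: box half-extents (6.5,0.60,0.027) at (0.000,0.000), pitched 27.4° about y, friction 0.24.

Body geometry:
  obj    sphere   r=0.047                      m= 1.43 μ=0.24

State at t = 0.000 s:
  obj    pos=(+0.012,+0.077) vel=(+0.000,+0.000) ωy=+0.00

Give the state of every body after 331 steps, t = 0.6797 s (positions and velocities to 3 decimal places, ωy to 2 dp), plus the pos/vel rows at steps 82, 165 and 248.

State at t = 0.6797 s:
  obj    pos=(+0.369,-0.108) vel=(+1.049,-0.544) ωy=+25.14

Key-timestep trajectory:
   step    t(s)  obj.x    obj.z    obj.vx   obj.vz 
     82  0.1684   +0.034  +0.066  +0.260  -0.135
    165  0.3388   +0.101  +0.031  +0.523  -0.271
    248  0.5092   +0.212  -0.027  +0.786  -0.408


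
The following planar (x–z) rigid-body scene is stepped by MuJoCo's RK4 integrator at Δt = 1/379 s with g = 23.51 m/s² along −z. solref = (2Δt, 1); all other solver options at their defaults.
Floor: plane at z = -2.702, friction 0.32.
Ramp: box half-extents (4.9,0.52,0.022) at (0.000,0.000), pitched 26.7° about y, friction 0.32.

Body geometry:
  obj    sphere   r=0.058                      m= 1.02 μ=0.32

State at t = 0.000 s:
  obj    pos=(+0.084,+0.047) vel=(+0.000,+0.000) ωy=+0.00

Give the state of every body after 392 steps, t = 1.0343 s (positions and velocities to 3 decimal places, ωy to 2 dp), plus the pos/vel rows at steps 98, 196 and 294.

State at t = 1.0343 s:
  obj    pos=(+3.690,-1.766) vel=(+6.972,-3.507) ωy=+134.54

Key-timestep trajectory:
   step    t(s)  obj.x    obj.z    obj.vx   obj.vz 
     98  0.2586   +0.310  -0.066  +1.743  -0.877
    196  0.5172   +0.986  -0.406  +3.486  -1.753
    294  0.7757   +2.112  -0.973  +5.229  -2.630


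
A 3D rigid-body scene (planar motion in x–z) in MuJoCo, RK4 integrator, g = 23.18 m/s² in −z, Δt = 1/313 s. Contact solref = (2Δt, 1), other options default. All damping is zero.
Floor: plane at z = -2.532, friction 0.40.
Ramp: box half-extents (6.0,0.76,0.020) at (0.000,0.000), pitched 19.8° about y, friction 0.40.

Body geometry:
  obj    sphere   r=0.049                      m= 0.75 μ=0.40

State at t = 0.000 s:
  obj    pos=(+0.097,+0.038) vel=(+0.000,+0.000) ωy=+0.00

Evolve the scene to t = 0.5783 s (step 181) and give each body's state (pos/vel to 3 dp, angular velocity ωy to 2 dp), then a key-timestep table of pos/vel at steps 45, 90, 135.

State at t = 0.5783 s:
  obj    pos=(+0.979,-0.279) vel=(+3.052,-1.099) ωy=+66.18

Key-timestep trajectory:
   step    t(s)  obj.x    obj.z    obj.vx   obj.vz 
     45  0.1438   +0.152  +0.019  +0.759  -0.273
     90  0.2875   +0.315  -0.040  +1.517  -0.546
    135  0.4313   +0.588  -0.138  +2.276  -0.819


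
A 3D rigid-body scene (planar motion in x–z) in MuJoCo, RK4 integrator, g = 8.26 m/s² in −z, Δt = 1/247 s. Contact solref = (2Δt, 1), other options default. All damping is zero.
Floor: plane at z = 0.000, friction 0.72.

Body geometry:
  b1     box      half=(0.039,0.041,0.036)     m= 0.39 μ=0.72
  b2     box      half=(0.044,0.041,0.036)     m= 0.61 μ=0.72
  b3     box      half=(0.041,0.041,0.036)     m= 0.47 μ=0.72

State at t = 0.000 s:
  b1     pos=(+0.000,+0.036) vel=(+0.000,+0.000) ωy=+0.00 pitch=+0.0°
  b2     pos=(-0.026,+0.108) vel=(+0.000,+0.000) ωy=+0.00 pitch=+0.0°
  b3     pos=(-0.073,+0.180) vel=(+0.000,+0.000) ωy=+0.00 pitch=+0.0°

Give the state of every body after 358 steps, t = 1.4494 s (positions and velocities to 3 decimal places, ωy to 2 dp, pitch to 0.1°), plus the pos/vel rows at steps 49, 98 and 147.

State at t = 1.4494 s:
  b1     pos=(+0.000,+0.036) vel=(+0.000,+0.000) ωy=+0.00 pitch=+0.0°
  b2     pos=(-0.080,+0.044) vel=(+0.000,+0.000) ωy=+0.00 pitch=-90.0°
  b3     pos=(-0.263,+0.036) vel=(+0.000,+0.000) ωy=+0.00 pitch=+180.0°

Key-timestep trajectory:
   step    t(s)  b1.x    b1.z    b1.vx   b1.vz   b2.x    b2.z    b2.vx   b2.vz   b3.x    b3.z    b3.vx   b3.vz 
     49  0.1984   +0.000  +0.036  +0.001  +0.000   -0.034  +0.110  -0.102  +0.013   -0.096  +0.170  -0.265  -0.152
     98  0.3968   +0.000  +0.036  +0.000  +0.000   -0.077  +0.079  -0.283  -0.663   -0.175  +0.045  -0.729  -0.392
    147  0.5951   +0.000  +0.036  +0.000  +0.000   -0.080  +0.044  +0.000  +0.001   -0.231  +0.054  -0.231  -0.040


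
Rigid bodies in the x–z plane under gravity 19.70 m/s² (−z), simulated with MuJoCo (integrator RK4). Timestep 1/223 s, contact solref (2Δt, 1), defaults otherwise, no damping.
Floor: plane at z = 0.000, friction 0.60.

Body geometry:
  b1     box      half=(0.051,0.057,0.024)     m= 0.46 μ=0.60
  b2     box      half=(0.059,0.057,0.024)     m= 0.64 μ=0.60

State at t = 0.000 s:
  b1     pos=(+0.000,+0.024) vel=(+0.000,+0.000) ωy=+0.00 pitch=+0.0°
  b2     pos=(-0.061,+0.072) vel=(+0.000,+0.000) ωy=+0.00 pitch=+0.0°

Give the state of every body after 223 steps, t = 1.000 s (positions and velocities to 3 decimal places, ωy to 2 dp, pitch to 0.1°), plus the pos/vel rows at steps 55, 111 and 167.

State at t = 1.000 s:
  b1     pos=(+0.001,+0.024) vel=(+0.001,+0.000) ωy=+0.00 pitch=+0.0°
  b2     pos=(-0.074,+0.058) vel=(+0.000,-0.001) ωy=+0.02 pitch=-43.9°

Key-timestep trajectory:
   step    t(s)  b1.x    b1.z    b1.vx   b1.vz   b2.x    b2.z    b2.vx   b2.vz 
     55  0.2466   +0.000  +0.024  +0.001  -0.001   -0.074  +0.059  -0.043  -0.016
    111  0.4978   +0.000  +0.024  +0.001  +0.000   -0.074  +0.058  +0.000  -0.001
    167  0.7489   +0.001  +0.024  +0.001  +0.000   -0.074  +0.058  +0.000  -0.001


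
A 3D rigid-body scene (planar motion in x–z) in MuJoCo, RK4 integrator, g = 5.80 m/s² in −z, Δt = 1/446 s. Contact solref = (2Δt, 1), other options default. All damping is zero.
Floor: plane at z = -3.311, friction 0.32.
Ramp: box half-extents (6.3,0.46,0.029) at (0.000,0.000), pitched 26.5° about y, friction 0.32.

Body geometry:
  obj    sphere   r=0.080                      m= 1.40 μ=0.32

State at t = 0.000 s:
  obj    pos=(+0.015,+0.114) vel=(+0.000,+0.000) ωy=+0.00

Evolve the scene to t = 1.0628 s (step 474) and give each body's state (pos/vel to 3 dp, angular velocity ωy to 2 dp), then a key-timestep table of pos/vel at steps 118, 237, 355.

State at t = 1.0628 s:
  obj    pos=(+0.949,-0.352) vel=(+1.758,-0.877) ωy=+24.56

Key-timestep trajectory:
   step    t(s)  obj.x    obj.z    obj.vx   obj.vz 
    118  0.2646   +0.073  +0.085  +0.438  -0.218
    237  0.5314   +0.249  -0.002  +0.879  -0.438
    355  0.7960   +0.539  -0.147  +1.317  -0.657


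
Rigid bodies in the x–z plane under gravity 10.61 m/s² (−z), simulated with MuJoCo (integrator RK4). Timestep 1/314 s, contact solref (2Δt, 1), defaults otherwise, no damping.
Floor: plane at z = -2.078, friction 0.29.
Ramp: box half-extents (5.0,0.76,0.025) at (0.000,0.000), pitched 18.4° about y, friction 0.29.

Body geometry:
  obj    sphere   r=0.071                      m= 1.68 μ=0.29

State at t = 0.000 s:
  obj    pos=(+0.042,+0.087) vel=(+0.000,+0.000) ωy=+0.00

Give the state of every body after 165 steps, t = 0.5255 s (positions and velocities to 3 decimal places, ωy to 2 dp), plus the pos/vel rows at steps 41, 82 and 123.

State at t = 0.5255 s:
  obj    pos=(+0.355,-0.017) vel=(+1.193,-0.397) ωy=+17.70

Key-timestep trajectory:
   step    t(s)  obj.x    obj.z    obj.vx   obj.vz 
     41  0.1306   +0.061  +0.081  +0.296  -0.099
     82  0.2611   +0.119  +0.061  +0.593  -0.197
    123  0.3917   +0.216  +0.029  +0.889  -0.296


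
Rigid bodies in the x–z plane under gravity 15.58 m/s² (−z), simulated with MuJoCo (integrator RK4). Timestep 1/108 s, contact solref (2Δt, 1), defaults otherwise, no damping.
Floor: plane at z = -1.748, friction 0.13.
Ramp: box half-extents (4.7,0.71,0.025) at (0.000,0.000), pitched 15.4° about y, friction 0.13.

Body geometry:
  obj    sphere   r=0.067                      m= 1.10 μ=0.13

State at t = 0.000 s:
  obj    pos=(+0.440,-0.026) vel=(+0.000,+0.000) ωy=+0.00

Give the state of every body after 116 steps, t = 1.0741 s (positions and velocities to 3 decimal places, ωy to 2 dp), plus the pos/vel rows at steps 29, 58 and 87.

State at t = 1.0741 s:
  obj    pos=(+2.084,-0.479) vel=(+3.061,-0.843) ωy=+47.36

Key-timestep trajectory:
   step    t(s)  obj.x    obj.z    obj.vx   obj.vz 
     29  0.2685   +0.543  -0.054  +0.765  -0.211
     58  0.5370   +0.851  -0.139  +1.530  -0.422
     87  0.8056   +1.365  -0.281  +2.295  -0.632


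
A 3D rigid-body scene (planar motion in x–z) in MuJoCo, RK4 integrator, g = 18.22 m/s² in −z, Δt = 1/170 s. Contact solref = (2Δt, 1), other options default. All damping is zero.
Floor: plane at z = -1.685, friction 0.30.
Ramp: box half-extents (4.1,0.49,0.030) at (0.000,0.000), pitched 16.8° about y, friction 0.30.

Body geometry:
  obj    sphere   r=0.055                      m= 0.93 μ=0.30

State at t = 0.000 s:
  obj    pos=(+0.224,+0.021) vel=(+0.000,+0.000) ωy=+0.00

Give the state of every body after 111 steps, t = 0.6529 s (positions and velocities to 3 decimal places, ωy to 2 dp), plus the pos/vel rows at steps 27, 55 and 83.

State at t = 0.6529 s:
  obj    pos=(+0.992,-0.211) vel=(+2.351,-0.710) ωy=+44.64

Key-timestep trajectory:
   step    t(s)  obj.x    obj.z    obj.vx   obj.vz 
     27  0.1588   +0.269  +0.007  +0.572  -0.173
     55  0.3235   +0.413  -0.036  +1.165  -0.352
     83  0.4882   +0.653  -0.108  +1.758  -0.531


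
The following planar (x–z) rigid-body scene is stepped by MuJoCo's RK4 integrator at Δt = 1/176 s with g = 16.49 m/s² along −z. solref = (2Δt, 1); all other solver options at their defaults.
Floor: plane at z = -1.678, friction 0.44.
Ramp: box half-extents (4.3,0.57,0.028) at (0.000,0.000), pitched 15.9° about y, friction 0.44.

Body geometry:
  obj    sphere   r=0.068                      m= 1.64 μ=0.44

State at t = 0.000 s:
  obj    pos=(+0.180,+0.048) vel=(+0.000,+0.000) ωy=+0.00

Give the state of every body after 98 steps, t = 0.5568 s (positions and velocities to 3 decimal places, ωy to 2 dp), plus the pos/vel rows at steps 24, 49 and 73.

State at t = 0.5568 s:
  obj    pos=(+0.661,-0.089) vel=(+1.728,-0.492) ωy=+26.41

Key-timestep trajectory:
   step    t(s)  obj.x    obj.z    obj.vx   obj.vz 
     24  0.1364   +0.209  +0.040  +0.423  -0.121
     49  0.2784   +0.300  +0.014  +0.864  -0.246
     73  0.4148   +0.447  -0.028  +1.287  -0.367


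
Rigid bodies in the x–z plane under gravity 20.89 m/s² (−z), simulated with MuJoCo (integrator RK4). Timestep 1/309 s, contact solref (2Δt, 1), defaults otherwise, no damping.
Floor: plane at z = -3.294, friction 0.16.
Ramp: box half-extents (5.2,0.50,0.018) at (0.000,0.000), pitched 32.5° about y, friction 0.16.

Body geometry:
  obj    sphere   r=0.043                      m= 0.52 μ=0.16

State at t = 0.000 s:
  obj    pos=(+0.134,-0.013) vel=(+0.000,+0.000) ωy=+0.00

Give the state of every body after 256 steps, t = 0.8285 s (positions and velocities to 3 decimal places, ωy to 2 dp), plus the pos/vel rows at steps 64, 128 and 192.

State at t = 0.8285 s:
  obj    pos=(+2.567,-1.563) vel=(+5.856,-3.781) ωy=+135.33

Key-timestep trajectory:
   step    t(s)  obj.x    obj.z    obj.vx   obj.vz 
     64  0.2071   +0.286  -0.110  +1.466  -0.941
    128  0.4142   +0.742  -0.401  +2.934  -1.876
    192  0.6214   +1.502  -0.885  +4.414  -2.785
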